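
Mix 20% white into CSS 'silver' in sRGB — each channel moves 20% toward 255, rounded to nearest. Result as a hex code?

#CDCDCD

CSS silver is rgb(192, 192, 192).
Lerp each channel 20% toward 255:
  R: 192 + 0.2×(255−192) = 192 + 12.6 = 204.6 → 205
  G: 192 + 0.2×(255−192) = 192 + 12.6 = 204.6 → 205
  B: 192 + 0.2×(255−192) = 192 + 12.6 = 204.6 → 205
rgb(205, 205, 205) = #CDCDCD.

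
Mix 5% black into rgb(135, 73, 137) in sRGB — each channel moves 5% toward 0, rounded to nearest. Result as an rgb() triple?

A 5% shade moves each channel 5% toward 0:
  R: 135 + 0.05×(0−135) = 135 − 6.75 = 128.25 → 128
  G: 73 + 0.05×(0−73) = 73 − 3.65 = 69.35 → 69
  B: 137 − 6.85 = 130.15 → 130

rgb(128, 69, 130)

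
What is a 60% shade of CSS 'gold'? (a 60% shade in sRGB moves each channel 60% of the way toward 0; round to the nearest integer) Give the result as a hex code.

#665600

CSS gold is rgb(255, 215, 0).
A 60% shade moves each channel 60% toward 0:
  R: 255 + 0.6×(0−255) = 255 − 153 = 102 → 102
  G: 215 − 129 = 86 → 86
  B: 0 + 0.6×(0−0) = 0 + 0 = 0 → 0
rgb(102, 86, 0) = #665600.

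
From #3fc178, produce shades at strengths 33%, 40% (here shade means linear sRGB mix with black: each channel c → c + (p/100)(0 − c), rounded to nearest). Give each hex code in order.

#3fc178 is rgb(63, 193, 120).
33%: (63 − 20.79 = 42.21→42, 193 − 63.69 = 129.31→129, 120 − 39.6 = 80.4→80) → #2a8150
40%: (63 − 25.2 = 37.8→38, 193 − 77.2 = 115.8→116, 120 − 48 = 72→72) → #267448

#2a8150, #267448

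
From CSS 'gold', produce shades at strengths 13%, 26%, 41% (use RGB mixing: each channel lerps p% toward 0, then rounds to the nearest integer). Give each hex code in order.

#debb00, #bd9f00, #967f00

CSS gold is rgb(255, 215, 0).
13%: (255 − 33.15 = 221.85→222, 215 − 27.95 = 187.05→187, 0→0) → #debb00
26%: (255 − 66.3 = 188.7→189, 215 − 55.9 = 159.1→159, 0→0) → #bd9f00
41%: (255 − 104.55 = 150.45→150, 215 − 88.15 = 126.85→127, 0→0) → #967f00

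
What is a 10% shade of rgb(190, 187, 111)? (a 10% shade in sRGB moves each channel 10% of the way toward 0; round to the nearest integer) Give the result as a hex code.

#ABA864

Lerp each channel 10% toward 0:
  R: 190 + 0.1×(0−190) = 190 − 19 = 171 → 171
  G: 187 + 0.1×(0−187) = 187 − 18.7 = 168.3 → 168
  B: 111 − 11.1 = 99.9 → 100
rgb(171, 168, 100) = #ABA864.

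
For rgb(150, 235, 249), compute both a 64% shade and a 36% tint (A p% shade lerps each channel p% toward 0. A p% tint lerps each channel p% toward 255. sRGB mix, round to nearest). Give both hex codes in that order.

64% shade:
  R: 150 + 0.64×(0−150) = 150 − 96 = 54 → 54
  G: 235 + 0.64×(0−235) = 235 − 150.4 = 84.6 → 85
  B: 249 − 159.36 = 89.64 → 90
  → #36555a
36% tint:
  R: 150 + 0.36×(255−150) = 150 + 37.8 = 187.8 → 188
  G: 235 + 7.2 = 242.2 → 242
  B: 249 + 0.36×(255−249) = 249 + 2.16 = 251.16 → 251
  → #bcf2fb

#36555a, #bcf2fb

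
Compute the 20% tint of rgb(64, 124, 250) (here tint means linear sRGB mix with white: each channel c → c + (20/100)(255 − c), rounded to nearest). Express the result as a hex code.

A 20% tint moves each channel 20% toward 255:
  R: 64 + 0.2×(255−64) = 64 + 38.2 = 102.2 → 102
  G: 124 + 26.2 = 150.2 → 150
  B: 250 + 0.2×(255−250) = 250 + 1 = 251 → 251
rgb(102, 150, 251) = #6696FB.

#6696FB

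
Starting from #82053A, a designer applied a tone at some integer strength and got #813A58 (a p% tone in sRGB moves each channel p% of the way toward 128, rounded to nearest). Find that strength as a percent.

#82053A is rgb(130, 5, 58); #813A58 is rgb(129, 58, 88).
On the G channel (widest range): 58 ≈ 5 + (p/100)(128 − 5), so p ≈ 100×(58 − 5)/(128 − 5) = 5300/123 = 43.09.
p = 43 reproduces all three channels after rounding.

43%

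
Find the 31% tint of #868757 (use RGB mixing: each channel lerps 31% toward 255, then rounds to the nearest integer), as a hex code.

#868757 is rgb(134, 135, 87).
A 31% tint moves each channel 31% toward 255:
  R: 134 + 0.31×(255−134) = 134 + 37.51 = 171.51 → 172
  G: 135 + 0.31×(255−135) = 135 + 37.2 = 172.2 → 172
  B: 87 + 0.31×(255−87) = 87 + 52.08 = 139.08 → 139
rgb(172, 172, 139) = #ACAC8B.

#ACAC8B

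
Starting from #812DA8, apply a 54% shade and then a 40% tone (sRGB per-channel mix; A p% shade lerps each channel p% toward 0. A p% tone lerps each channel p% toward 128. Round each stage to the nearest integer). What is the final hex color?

#812DA8 is rgb(129, 45, 168).
Lerp each channel 54% toward 0:
  R: 129 − 69.66 = 59.34 → 59
  G: 45 − 24.3 = 20.7 → 21
  B: 168 + 0.54×(0−168) = 168 − 90.72 = 77.28 → 77
After the shade: rgb(59, 21, 77) = #3B154D.
Per channel, c → c + 0.4(128 − c):
  R: 59 + 0.4×(128−59) = 59 + 27.6 = 86.6 → 87
  G: 21 + 42.8 = 63.8 → 64
  B: 77 + 0.4×(128−77) = 77 + 20.4 = 97.4 → 97
rgb(87, 64, 97) = #574061.

#574061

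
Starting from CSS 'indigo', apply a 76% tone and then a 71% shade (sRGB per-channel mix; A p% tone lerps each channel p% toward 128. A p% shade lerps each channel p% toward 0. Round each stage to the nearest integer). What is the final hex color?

#211C25

CSS indigo is rgb(75, 0, 130).
A 76% tone moves each channel 76% toward 128:
  R: 75 + 40.28 = 115.28 → 115
  G: 0 + 0.76×(128−0) = 0 + 97.28 = 97.28 → 97
  B: 130 + 0.76×(128−130) = 130 − 1.52 = 128.48 → 128
After the tone: rgb(115, 97, 128) = #736180.
Lerp each channel 71% toward 0:
  R: 115 + 0.71×(0−115) = 115 − 81.65 = 33.35 → 33
  G: 97 − 68.87 = 28.13 → 28
  B: 128 − 90.88 = 37.12 → 37
rgb(33, 28, 37) = #211C25.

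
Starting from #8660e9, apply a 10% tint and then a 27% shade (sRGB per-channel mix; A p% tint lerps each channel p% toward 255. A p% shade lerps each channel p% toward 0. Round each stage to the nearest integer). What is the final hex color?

#6b52ac

#8660e9 is rgb(134, 96, 233).
A 10% tint moves each channel 10% toward 255:
  R: 134 + 12.1 = 146.1 → 146
  G: 96 + 0.1×(255−96) = 96 + 15.9 = 111.9 → 112
  B: 233 + 0.1×(255−233) = 233 + 2.2 = 235.2 → 235
After the tint: rgb(146, 112, 235) = #9270eb.
Lerp each channel 27% toward 0:
  R: 146 + 0.27×(0−146) = 146 − 39.42 = 106.58 → 107
  G: 112 + 0.27×(0−112) = 112 − 30.24 = 81.76 → 82
  B: 235 + 0.27×(0−235) = 235 − 63.45 = 171.55 → 172
rgb(107, 82, 172) = #6b52ac.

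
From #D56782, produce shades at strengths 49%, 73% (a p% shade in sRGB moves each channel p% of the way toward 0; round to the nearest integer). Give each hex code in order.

#D56782 is rgb(213, 103, 130).
49%: (213 − 104.37 = 108.63→109, 103 − 50.47 = 52.53→53, 130 − 63.7 = 66.3→66) → #6D3542
73%: (213 − 155.49 = 57.51→58, 103 − 75.19 = 27.81→28, 130 − 94.9 = 35.1→35) → #3A1C23

#6D3542, #3A1C23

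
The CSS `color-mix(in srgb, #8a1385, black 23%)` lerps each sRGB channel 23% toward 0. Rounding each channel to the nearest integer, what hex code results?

#6a0f66

#8a1385 is rgb(138, 19, 133).
Per channel, c → c + 0.23(0 − c):
  R: 138 − 31.74 = 106.26 → 106
  G: 19 − 4.37 = 14.63 → 15
  B: 133 − 30.59 = 102.41 → 102
rgb(106, 15, 102) = #6a0f66.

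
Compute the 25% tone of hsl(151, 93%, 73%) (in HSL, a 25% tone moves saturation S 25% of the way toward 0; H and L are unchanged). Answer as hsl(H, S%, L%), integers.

hsl(151, 70%, 73%)

S moves 25% from 93 toward 0: 93 − 23.25 = 69.75 → 70.
H and L are unchanged.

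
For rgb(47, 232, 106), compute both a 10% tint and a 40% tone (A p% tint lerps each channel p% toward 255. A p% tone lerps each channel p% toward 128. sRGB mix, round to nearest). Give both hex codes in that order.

10% tint:
  R: 47 + 0.1×(255−47) = 47 + 20.8 = 67.8 → 68
  G: 232 + 0.1×(255−232) = 232 + 2.3 = 234.3 → 234
  B: 106 + 0.1×(255−106) = 106 + 14.9 = 120.9 → 121
  → #44EA79
40% tone:
  R: 47 + 0.4×(128−47) = 47 + 32.4 = 79.4 → 79
  G: 232 + 0.4×(128−232) = 232 − 41.6 = 190.4 → 190
  B: 106 + 8.8 = 114.8 → 115
  → #4FBE73

#44EA79, #4FBE73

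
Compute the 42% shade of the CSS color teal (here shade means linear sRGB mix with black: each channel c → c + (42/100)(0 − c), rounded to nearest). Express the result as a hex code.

CSS teal is rgb(0, 128, 128).
A 42% shade moves each channel 42% toward 0:
  R: 0 + 0 = 0 → 0
  G: 128 + 0.42×(0−128) = 128 − 53.76 = 74.24 → 74
  B: 128 + 0.42×(0−128) = 128 − 53.76 = 74.24 → 74
rgb(0, 74, 74) = #004a4a.

#004a4a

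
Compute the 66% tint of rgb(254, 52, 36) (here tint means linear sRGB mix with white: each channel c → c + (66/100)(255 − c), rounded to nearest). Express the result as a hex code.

Lerp each channel 66% toward 255:
  R: 254 + 0.66 = 254.66 → 255
  G: 52 + 133.98 = 185.98 → 186
  B: 36 + 144.54 = 180.54 → 181
rgb(255, 186, 181) = #ffbab5.

#ffbab5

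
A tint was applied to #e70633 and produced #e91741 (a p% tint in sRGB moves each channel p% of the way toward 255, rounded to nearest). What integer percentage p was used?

#e70633 is rgb(231, 6, 51); #e91741 is rgb(233, 23, 65).
On the G channel (widest range): 23 ≈ 6 + (p/100)(255 − 6), so p ≈ 100×(23 − 6)/(255 − 6) = 1700/249 = 6.83.
p = 7 reproduces all three channels after rounding.

7%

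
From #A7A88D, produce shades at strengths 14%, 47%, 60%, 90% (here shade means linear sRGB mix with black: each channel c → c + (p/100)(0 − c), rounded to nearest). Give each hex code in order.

#A7A88D is rgb(167, 168, 141).
14%: (167 − 23.38 = 143.62→144, 168 − 23.52 = 144.48→144, 141 − 19.74 = 121.26→121) → #909079
47%: (167 − 78.49 = 88.51→89, 168 − 78.96 = 89.04→89, 141 − 66.27 = 74.73→75) → #59594B
60%: (167 − 100.2 = 66.8→67, 168 − 100.8 = 67.2→67, 141 − 84.6 = 56.4→56) → #434338
90%: (167 − 150.3 = 16.7→17, 168 − 151.2 = 16.8→17, 141 − 126.9 = 14.1→14) → #11110E

#909079, #59594B, #434338, #11110E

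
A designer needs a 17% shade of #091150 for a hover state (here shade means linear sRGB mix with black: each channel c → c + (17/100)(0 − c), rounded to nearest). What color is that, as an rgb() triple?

rgb(7, 14, 66)

#091150 is rgb(9, 17, 80).
Lerp each channel 17% toward 0:
  R: 9 + 0.17×(0−9) = 9 − 1.53 = 7.47 → 7
  G: 17 + 0.17×(0−17) = 17 − 2.89 = 14.11 → 14
  B: 80 + 0.17×(0−80) = 80 − 13.6 = 66.4 → 66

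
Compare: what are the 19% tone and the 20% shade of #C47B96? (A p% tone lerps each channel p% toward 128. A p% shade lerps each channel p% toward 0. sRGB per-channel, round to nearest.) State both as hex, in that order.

#B77C92, #9D6278

#C47B96 is rgb(196, 123, 150).
19% tone:
  R: 196 − 12.92 = 183.08 → 183
  G: 123 + 0.19×(128−123) = 123 + 0.95 = 123.95 → 124
  B: 150 + 0.19×(128−150) = 150 − 4.18 = 145.82 → 146
  → #B77C92
20% shade:
  R: 196 + 0.2×(0−196) = 196 − 39.2 = 156.8 → 157
  G: 123 + 0.2×(0−123) = 123 − 24.6 = 98.4 → 98
  B: 150 + 0.2×(0−150) = 150 − 30 = 120 → 120
  → #9D6278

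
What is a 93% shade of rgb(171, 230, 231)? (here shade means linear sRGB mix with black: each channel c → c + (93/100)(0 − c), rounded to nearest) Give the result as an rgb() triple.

rgb(12, 16, 16)

Lerp each channel 93% toward 0:
  R: 171 − 159.03 = 11.97 → 12
  G: 230 + 0.93×(0−230) = 230 − 213.9 = 16.1 → 16
  B: 231 + 0.93×(0−231) = 231 − 214.83 = 16.17 → 16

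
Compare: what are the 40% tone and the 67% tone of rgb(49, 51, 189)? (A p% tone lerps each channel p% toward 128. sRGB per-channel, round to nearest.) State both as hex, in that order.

40% tone:
  R: 49 + 31.6 = 80.6 → 81
  G: 51 + 0.4×(128−51) = 51 + 30.8 = 81.8 → 82
  B: 189 + 0.4×(128−189) = 189 − 24.4 = 164.6 → 165
  → #5152a5
67% tone:
  R: 49 + 0.67×(128−49) = 49 + 52.93 = 101.93 → 102
  G: 51 + 0.67×(128−51) = 51 + 51.59 = 102.59 → 103
  B: 189 + 0.67×(128−189) = 189 − 40.87 = 148.13 → 148
  → #666794

#5152a5, #666794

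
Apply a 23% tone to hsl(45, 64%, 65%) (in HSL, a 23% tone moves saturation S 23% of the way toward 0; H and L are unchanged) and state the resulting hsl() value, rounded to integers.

hsl(45, 49%, 65%)

S moves 23% from 64 toward 0: 64 − 14.72 = 49.28 → 49.
H and L are unchanged.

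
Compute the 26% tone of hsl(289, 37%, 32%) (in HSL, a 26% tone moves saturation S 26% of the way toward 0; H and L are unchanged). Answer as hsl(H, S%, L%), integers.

hsl(289, 27%, 32%)

S moves 26% from 37 toward 0: 37 − 9.62 = 27.38 → 27.
H and L are unchanged.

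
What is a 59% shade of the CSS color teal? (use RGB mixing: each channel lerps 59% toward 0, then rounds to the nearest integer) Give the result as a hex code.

CSS teal is rgb(0, 128, 128).
Per channel, c → c + 0.59(0 − c):
  R: 0 + 0.59×(0−0) = 0 + 0 = 0 → 0
  G: 128 + 0.59×(0−128) = 128 − 75.52 = 52.48 → 52
  B: 128 + 0.59×(0−128) = 128 − 75.52 = 52.48 → 52
rgb(0, 52, 52) = #003434.

#003434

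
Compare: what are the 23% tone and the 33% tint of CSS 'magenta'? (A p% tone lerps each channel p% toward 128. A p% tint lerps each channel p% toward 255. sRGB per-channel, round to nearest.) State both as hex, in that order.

#E21DE2, #FF54FF

CSS magenta is rgb(255, 0, 255).
23% tone:
  R: 255 − 29.21 = 225.79 → 226
  G: 0 + 29.44 = 29.44 → 29
  B: 255 + 0.23×(128−255) = 255 − 29.21 = 225.79 → 226
  → #E21DE2
33% tint:
  R: 255 + 0 = 255 → 255
  G: 0 + 84.15 = 84.15 → 84
  B: 255 + 0.33×(255−255) = 255 + 0 = 255 → 255
  → #FF54FF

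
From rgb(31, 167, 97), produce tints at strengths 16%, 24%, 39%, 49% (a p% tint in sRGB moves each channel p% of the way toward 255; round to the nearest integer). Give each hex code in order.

#43b57a, #55bc87, #76c99f, #8dd2ae

16%: (31 + 35.84 = 66.84→67, 167 + 14.08 = 181.08→181, 97 + 25.28 = 122.28→122) → #43b57a
24%: (31 + 53.76 = 84.76→85, 167 + 21.12 = 188.12→188, 97 + 37.92 = 134.92→135) → #55bc87
39%: (31 + 87.36 = 118.36→118, 167 + 34.32 = 201.32→201, 97 + 61.62 = 158.62→159) → #76c99f
49%: (31 + 109.76 = 140.76→141, 167 + 43.12 = 210.12→210, 97 + 77.42 = 174.42→174) → #8dd2ae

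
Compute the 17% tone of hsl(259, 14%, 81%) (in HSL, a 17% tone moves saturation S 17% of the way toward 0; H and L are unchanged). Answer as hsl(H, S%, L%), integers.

hsl(259, 12%, 81%)

S moves 17% from 14 toward 0: 14 − 2.38 = 11.62 → 12.
H and L are unchanged.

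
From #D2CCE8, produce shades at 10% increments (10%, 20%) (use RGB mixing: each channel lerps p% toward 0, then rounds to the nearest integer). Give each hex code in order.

#BDB8D1, #A8A3BA

#D2CCE8 is rgb(210, 204, 232).
10%: (210 − 21 = 189→189, 204 − 20.4 = 183.6→184, 232 − 23.2 = 208.8→209) → #BDB8D1
20%: (210 − 42 = 168→168, 204 − 40.8 = 163.2→163, 232 − 46.4 = 185.6→186) → #A8A3BA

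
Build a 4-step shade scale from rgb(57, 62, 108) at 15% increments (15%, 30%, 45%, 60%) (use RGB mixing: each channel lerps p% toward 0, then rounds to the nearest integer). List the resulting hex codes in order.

15%: (57 − 8.55 = 48.45→48, 62 − 9.3 = 52.7→53, 108 − 16.2 = 91.8→92) → #30355C
30%: (57 − 17.1 = 39.9→40, 62 − 18.6 = 43.4→43, 108 − 32.4 = 75.6→76) → #282B4C
45%: (57 − 25.65 = 31.35→31, 62 − 27.9 = 34.1→34, 108 − 48.6 = 59.4→59) → #1F223B
60%: (57 − 34.2 = 22.8→23, 62 − 37.2 = 24.8→25, 108 − 64.8 = 43.2→43) → #17192B

#30355C, #282B4C, #1F223B, #17192B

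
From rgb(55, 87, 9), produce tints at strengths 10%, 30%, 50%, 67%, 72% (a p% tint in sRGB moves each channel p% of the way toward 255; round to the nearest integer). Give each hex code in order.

10%: (55 + 20 = 75→75, 87 + 16.8 = 103.8→104, 9 + 24.6 = 33.6→34) → #4B6822
30%: (55 + 60 = 115→115, 87 + 50.4 = 137.4→137, 9 + 73.8 = 82.8→83) → #738953
50%: (55 + 100 = 155→155, 87 + 84 = 171→171, 9 + 123 = 132→132) → #9BAB84
67%: (55 + 134 = 189→189, 87 + 112.56 = 199.56→200, 9 + 164.82 = 173.82→174) → #BDC8AE
72%: (55 + 144 = 199→199, 87 + 120.96 = 207.96→208, 9 + 177.12 = 186.12→186) → #C7D0BA

#4B6822, #738953, #9BAB84, #BDC8AE, #C7D0BA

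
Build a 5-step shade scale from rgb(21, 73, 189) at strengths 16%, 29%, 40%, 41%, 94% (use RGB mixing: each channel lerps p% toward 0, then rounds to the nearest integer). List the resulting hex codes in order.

#123D9F, #0F3486, #0D2C71, #0C2B70, #01040B

16%: (21 − 3.36 = 17.64→18, 73 − 11.68 = 61.32→61, 189 − 30.24 = 158.76→159) → #123D9F
29%: (21 − 6.09 = 14.91→15, 73 − 21.17 = 51.83→52, 189 − 54.81 = 134.19→134) → #0F3486
40%: (21 − 8.4 = 12.6→13, 73 − 29.2 = 43.8→44, 189 − 75.6 = 113.4→113) → #0D2C71
41%: (21 − 8.61 = 12.39→12, 73 − 29.93 = 43.07→43, 189 − 77.49 = 111.51→112) → #0C2B70
94%: (21 − 19.74 = 1.26→1, 73 − 68.62 = 4.38→4, 189 − 177.66 = 11.34→11) → #01040B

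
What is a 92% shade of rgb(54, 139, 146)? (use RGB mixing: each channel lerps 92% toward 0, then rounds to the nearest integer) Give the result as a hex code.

Per channel, c → c + 0.92(0 − c):
  R: 54 + 0.92×(0−54) = 54 − 49.68 = 4.32 → 4
  G: 139 − 127.88 = 11.12 → 11
  B: 146 + 0.92×(0−146) = 146 − 134.32 = 11.68 → 12
rgb(4, 11, 12) = #040B0C.

#040B0C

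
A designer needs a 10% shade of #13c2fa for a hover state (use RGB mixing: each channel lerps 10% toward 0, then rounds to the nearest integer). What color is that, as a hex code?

#13c2fa is rgb(19, 194, 250).
A 10% shade moves each channel 10% toward 0:
  R: 19 + 0.1×(0−19) = 19 − 1.9 = 17.1 → 17
  G: 194 + 0.1×(0−194) = 194 − 19.4 = 174.6 → 175
  B: 250 + 0.1×(0−250) = 250 − 25 = 225 → 225
rgb(17, 175, 225) = #11afe1.

#11afe1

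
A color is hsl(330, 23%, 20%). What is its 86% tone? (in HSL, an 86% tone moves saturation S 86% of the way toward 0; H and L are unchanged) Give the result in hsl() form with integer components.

S moves 86% from 23 toward 0: 23 − 19.78 = 3.22 → 3.
H and L are unchanged.

hsl(330, 3%, 20%)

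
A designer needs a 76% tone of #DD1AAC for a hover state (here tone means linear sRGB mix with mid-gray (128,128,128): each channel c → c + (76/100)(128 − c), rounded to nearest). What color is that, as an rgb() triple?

rgb(150, 104, 139)

#DD1AAC is rgb(221, 26, 172).
Per channel, c → c + 0.76(128 − c):
  R: 221 − 70.68 = 150.32 → 150
  G: 26 + 0.76×(128−26) = 26 + 77.52 = 103.52 → 104
  B: 172 + 0.76×(128−172) = 172 − 33.44 = 138.56 → 139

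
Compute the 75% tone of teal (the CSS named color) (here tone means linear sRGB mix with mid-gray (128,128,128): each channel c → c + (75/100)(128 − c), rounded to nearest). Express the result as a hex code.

CSS teal is rgb(0, 128, 128).
Per channel, c → c + 0.75(128 − c):
  R: 0 + 0.75×(128−0) = 0 + 96 = 96 → 96
  G: 128 + 0.75×(128−128) = 128 + 0 = 128 → 128
  B: 128 + 0.75×(128−128) = 128 + 0 = 128 → 128
rgb(96, 128, 128) = #608080.

#608080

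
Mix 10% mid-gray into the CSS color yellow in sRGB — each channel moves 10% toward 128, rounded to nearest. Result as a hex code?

CSS yellow is rgb(255, 255, 0).
Per channel, c → c + 0.1(128 − c):
  R: 255 − 12.7 = 242.3 → 242
  G: 255 − 12.7 = 242.3 → 242
  B: 0 + 12.8 = 12.8 → 13
rgb(242, 242, 13) = #f2f20d.

#f2f20d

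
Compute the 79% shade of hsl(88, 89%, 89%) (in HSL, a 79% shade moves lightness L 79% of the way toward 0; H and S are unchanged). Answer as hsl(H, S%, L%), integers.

L moves 79% from 89 toward 0: 89 − 70.31 = 18.69 → 19.
H and S are unchanged.

hsl(88, 89%, 19%)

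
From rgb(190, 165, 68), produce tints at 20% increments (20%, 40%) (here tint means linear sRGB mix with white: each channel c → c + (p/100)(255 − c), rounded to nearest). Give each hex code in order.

#cbb769, #d8c98f

20%: (190 + 13 = 203→203, 165 + 18 = 183→183, 68 + 37.4 = 105.4→105) → #cbb769
40%: (190 + 26 = 216→216, 165 + 36 = 201→201, 68 + 74.8 = 142.8→143) → #d8c98f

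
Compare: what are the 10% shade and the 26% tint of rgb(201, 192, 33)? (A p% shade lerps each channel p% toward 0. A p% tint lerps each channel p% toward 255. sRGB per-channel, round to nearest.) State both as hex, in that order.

#B5AD1E, #D7D05B

10% shade:
  R: 201 + 0.1×(0−201) = 201 − 20.1 = 180.9 → 181
  G: 192 + 0.1×(0−192) = 192 − 19.2 = 172.8 → 173
  B: 33 − 3.3 = 29.7 → 30
  → #B5AD1E
26% tint:
  R: 201 + 14.04 = 215.04 → 215
  G: 192 + 0.26×(255−192) = 192 + 16.38 = 208.38 → 208
  B: 33 + 0.26×(255−33) = 33 + 57.72 = 90.72 → 91
  → #D7D05B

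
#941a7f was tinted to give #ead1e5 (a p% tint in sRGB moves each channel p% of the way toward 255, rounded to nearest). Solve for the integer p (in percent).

80%

#941a7f is rgb(148, 26, 127); #ead1e5 is rgb(234, 209, 229).
On the G channel (widest range): 209 ≈ 26 + (p/100)(255 − 26), so p ≈ 100×(209 − 26)/(255 − 26) = 18300/229 = 79.91.
p = 80 reproduces all three channels after rounding.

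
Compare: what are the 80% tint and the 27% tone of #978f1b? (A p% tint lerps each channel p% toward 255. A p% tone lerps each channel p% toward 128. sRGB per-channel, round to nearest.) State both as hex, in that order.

#eae9d1, #918b36

#978f1b is rgb(151, 143, 27).
80% tint:
  R: 151 + 83.2 = 234.2 → 234
  G: 143 + 0.8×(255−143) = 143 + 89.6 = 232.6 → 233
  B: 27 + 182.4 = 209.4 → 209
  → #eae9d1
27% tone:
  R: 151 − 6.21 = 144.79 → 145
  G: 143 + 0.27×(128−143) = 143 − 4.05 = 138.95 → 139
  B: 27 + 0.27×(128−27) = 27 + 27.27 = 54.27 → 54
  → #918b36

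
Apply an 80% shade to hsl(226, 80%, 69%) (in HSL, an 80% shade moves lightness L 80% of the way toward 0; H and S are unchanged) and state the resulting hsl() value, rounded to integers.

hsl(226, 80%, 14%)

L moves 80% from 69 toward 0: 69 − 55.2 = 13.8 → 14.
H and S are unchanged.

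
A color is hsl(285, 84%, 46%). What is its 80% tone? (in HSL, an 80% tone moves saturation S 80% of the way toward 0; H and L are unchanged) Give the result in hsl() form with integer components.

S moves 80% from 84 toward 0: 84 − 67.2 = 16.8 → 17.
H and L are unchanged.

hsl(285, 17%, 46%)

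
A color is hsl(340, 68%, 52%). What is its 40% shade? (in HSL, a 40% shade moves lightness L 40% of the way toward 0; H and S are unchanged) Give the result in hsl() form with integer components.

L moves 40% from 52 toward 0: 52 − 20.8 = 31.2 → 31.
H and S are unchanged.

hsl(340, 68%, 31%)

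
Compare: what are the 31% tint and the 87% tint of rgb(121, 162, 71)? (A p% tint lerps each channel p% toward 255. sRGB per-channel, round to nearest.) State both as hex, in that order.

#A3BF80, #EEF3E7

31% tint:
  R: 121 + 41.54 = 162.54 → 163
  G: 162 + 0.31×(255−162) = 162 + 28.83 = 190.83 → 191
  B: 71 + 57.04 = 128.04 → 128
  → #A3BF80
87% tint:
  R: 121 + 116.58 = 237.58 → 238
  G: 162 + 80.91 = 242.91 → 243
  B: 71 + 0.87×(255−71) = 71 + 160.08 = 231.08 → 231
  → #EEF3E7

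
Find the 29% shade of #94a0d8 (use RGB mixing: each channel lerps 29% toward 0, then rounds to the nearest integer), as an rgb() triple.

#94a0d8 is rgb(148, 160, 216).
Lerp each channel 29% toward 0:
  R: 148 − 42.92 = 105.08 → 105
  G: 160 + 0.29×(0−160) = 160 − 46.4 = 113.6 → 114
  B: 216 + 0.29×(0−216) = 216 − 62.64 = 153.36 → 153

rgb(105, 114, 153)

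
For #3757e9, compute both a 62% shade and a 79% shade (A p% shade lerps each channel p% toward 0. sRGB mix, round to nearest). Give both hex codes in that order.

#3757e9 is rgb(55, 87, 233).
62% shade:
  R: 55 − 34.1 = 20.9 → 21
  G: 87 − 53.94 = 33.06 → 33
  B: 233 + 0.62×(0−233) = 233 − 144.46 = 88.54 → 89
  → #152159
79% shade:
  R: 55 − 43.45 = 11.55 → 12
  G: 87 − 68.73 = 18.27 → 18
  B: 233 + 0.79×(0−233) = 233 − 184.07 = 48.93 → 49
  → #0c1231

#152159, #0c1231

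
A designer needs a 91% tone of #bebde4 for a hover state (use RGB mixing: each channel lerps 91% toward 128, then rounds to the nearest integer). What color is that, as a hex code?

#bebde4 is rgb(190, 189, 228).
A 91% tone moves each channel 91% toward 128:
  R: 190 + 0.91×(128−190) = 190 − 56.42 = 133.58 → 134
  G: 189 + 0.91×(128−189) = 189 − 55.51 = 133.49 → 133
  B: 228 − 91 = 137 → 137
rgb(134, 133, 137) = #868589.

#868589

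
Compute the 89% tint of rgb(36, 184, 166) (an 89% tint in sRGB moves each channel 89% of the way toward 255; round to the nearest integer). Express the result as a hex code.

#E7F7F5

Lerp each channel 89% toward 255:
  R: 36 + 194.91 = 230.91 → 231
  G: 184 + 63.19 = 247.19 → 247
  B: 166 + 0.89×(255−166) = 166 + 79.21 = 245.21 → 245
rgb(231, 247, 245) = #E7F7F5.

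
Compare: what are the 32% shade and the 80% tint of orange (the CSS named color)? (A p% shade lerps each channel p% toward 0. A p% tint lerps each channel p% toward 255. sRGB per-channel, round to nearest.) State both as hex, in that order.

CSS orange is rgb(255, 165, 0).
32% shade:
  R: 255 + 0.32×(0−255) = 255 − 81.6 = 173.4 → 173
  G: 165 − 52.8 = 112.2 → 112
  B: 0 + 0 = 0 → 0
  → #AD7000
80% tint:
  R: 255 + 0.8×(255−255) = 255 + 0 = 255 → 255
  G: 165 + 72 = 237 → 237
  B: 0 + 0.8×(255−0) = 0 + 204 = 204 → 204
  → #FFEDCC

#AD7000, #FFEDCC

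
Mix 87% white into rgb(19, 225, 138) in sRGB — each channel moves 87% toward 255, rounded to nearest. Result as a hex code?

Lerp each channel 87% toward 255:
  R: 19 + 205.32 = 224.32 → 224
  G: 225 + 26.1 = 251.1 → 251
  B: 138 + 0.87×(255−138) = 138 + 101.79 = 239.79 → 240
rgb(224, 251, 240) = #E0FBF0.

#E0FBF0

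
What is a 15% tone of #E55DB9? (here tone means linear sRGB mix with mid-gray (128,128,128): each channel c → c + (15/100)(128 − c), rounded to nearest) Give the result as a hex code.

#E55DB9 is rgb(229, 93, 185).
Lerp each channel 15% toward 128:
  R: 229 + 0.15×(128−229) = 229 − 15.15 = 213.85 → 214
  G: 93 + 0.15×(128−93) = 93 + 5.25 = 98.25 → 98
  B: 185 − 8.55 = 176.45 → 176
rgb(214, 98, 176) = #D662B0.

#D662B0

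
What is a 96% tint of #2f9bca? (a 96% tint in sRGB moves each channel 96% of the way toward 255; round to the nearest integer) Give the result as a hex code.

#f7fbfd

#2f9bca is rgb(47, 155, 202).
A 96% tint moves each channel 96% toward 255:
  R: 47 + 0.96×(255−47) = 47 + 199.68 = 246.68 → 247
  G: 155 + 0.96×(255−155) = 155 + 96 = 251 → 251
  B: 202 + 50.88 = 252.88 → 253
rgb(247, 251, 253) = #f7fbfd.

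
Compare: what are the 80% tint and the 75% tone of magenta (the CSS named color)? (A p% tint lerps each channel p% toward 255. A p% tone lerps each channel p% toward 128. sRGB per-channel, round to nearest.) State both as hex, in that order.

CSS magenta is rgb(255, 0, 255).
80% tint:
  R: 255 + 0.8×(255−255) = 255 + 0 = 255 → 255
  G: 0 + 204 = 204 → 204
  B: 255 + 0.8×(255−255) = 255 + 0 = 255 → 255
  → #ffccff
75% tone:
  R: 255 + 0.75×(128−255) = 255 − 95.25 = 159.75 → 160
  G: 0 + 0.75×(128−0) = 0 + 96 = 96 → 96
  B: 255 − 95.25 = 159.75 → 160
  → #a060a0

#ffccff, #a060a0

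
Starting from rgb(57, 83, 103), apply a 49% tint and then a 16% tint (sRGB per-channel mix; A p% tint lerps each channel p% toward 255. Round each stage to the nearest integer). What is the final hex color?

#AAB5BD

A 49% tint moves each channel 49% toward 255:
  R: 57 + 0.49×(255−57) = 57 + 97.02 = 154.02 → 154
  G: 83 + 84.28 = 167.28 → 167
  B: 103 + 0.49×(255−103) = 103 + 74.48 = 177.48 → 177
After the tint: rgb(154, 167, 177) = #9AA7B1.
A 16% tint moves each channel 16% toward 255:
  R: 154 + 0.16×(255−154) = 154 + 16.16 = 170.16 → 170
  G: 167 + 14.08 = 181.08 → 181
  B: 177 + 0.16×(255−177) = 177 + 12.48 = 189.48 → 189
rgb(170, 181, 189) = #AAB5BD.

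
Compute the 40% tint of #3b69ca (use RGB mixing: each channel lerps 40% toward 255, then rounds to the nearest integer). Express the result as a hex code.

#89a5df

#3b69ca is rgb(59, 105, 202).
A 40% tint moves each channel 40% toward 255:
  R: 59 + 0.4×(255−59) = 59 + 78.4 = 137.4 → 137
  G: 105 + 60 = 165 → 165
  B: 202 + 0.4×(255−202) = 202 + 21.2 = 223.2 → 223
rgb(137, 165, 223) = #89a5df.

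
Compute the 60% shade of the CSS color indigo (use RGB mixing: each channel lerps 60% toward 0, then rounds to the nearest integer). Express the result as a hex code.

#1E0034

CSS indigo is rgb(75, 0, 130).
Lerp each channel 60% toward 0:
  R: 75 + 0.6×(0−75) = 75 − 45 = 30 → 30
  G: 0 + 0.6×(0−0) = 0 + 0 = 0 → 0
  B: 130 − 78 = 52 → 52
rgb(30, 0, 52) = #1E0034.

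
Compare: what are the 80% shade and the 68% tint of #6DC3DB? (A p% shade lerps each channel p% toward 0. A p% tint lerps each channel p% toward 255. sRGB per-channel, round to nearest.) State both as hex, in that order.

#16272C, #D0ECF3

#6DC3DB is rgb(109, 195, 219).
80% shade:
  R: 109 + 0.8×(0−109) = 109 − 87.2 = 21.8 → 22
  G: 195 − 156 = 39 → 39
  B: 219 + 0.8×(0−219) = 219 − 175.2 = 43.8 → 44
  → #16272C
68% tint:
  R: 109 + 99.28 = 208.28 → 208
  G: 195 + 40.8 = 235.8 → 236
  B: 219 + 24.48 = 243.48 → 243
  → #D0ECF3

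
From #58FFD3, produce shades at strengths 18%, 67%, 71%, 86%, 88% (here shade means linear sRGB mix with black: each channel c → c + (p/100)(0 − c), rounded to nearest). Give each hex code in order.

#58FFD3 is rgb(88, 255, 211).
18%: (88 − 15.84 = 72.16→72, 255 − 45.9 = 209.1→209, 211 − 37.98 = 173.02→173) → #48D1AD
67%: (88 − 58.96 = 29.04→29, 255 − 170.85 = 84.15→84, 211 − 141.37 = 69.63→70) → #1D5446
71%: (88 − 62.48 = 25.52→26, 255 − 181.05 = 73.95→74, 211 − 149.81 = 61.19→61) → #1A4A3D
86%: (88 − 75.68 = 12.32→12, 255 − 219.3 = 35.7→36, 211 − 181.46 = 29.54→30) → #0C241E
88%: (88 − 77.44 = 10.56→11, 255 − 224.4 = 30.6→31, 211 − 185.68 = 25.32→25) → #0B1F19

#48D1AD, #1D5446, #1A4A3D, #0C241E, #0B1F19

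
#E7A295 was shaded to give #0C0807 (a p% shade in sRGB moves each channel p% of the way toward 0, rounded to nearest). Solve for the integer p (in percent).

#E7A295 is rgb(231, 162, 149); #0C0807 is rgb(12, 8, 7).
On the R channel (widest range): 12 ≈ 231 + (p/100)(0 − 231), so p ≈ 100×(12 − 231)/(0 − 231) = -21900/-231 = 94.81.
p = 95 reproduces all three channels after rounding.

95%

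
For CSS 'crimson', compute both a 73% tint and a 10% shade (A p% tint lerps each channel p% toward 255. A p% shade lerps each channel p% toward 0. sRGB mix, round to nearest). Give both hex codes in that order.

CSS crimson is rgb(220, 20, 60).
73% tint:
  R: 220 + 0.73×(255−220) = 220 + 25.55 = 245.55 → 246
  G: 20 + 0.73×(255−20) = 20 + 171.55 = 191.55 → 192
  B: 60 + 142.35 = 202.35 → 202
  → #f6c0ca
10% shade:
  R: 220 − 22 = 198 → 198
  G: 20 + 0.1×(0−20) = 20 − 2 = 18 → 18
  B: 60 − 6 = 54 → 54
  → #c61236

#f6c0ca, #c61236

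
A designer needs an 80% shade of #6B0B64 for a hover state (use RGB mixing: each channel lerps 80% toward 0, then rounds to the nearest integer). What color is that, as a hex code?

#6B0B64 is rgb(107, 11, 100).
Lerp each channel 80% toward 0:
  R: 107 − 85.6 = 21.4 → 21
  G: 11 + 0.8×(0−11) = 11 − 8.8 = 2.2 → 2
  B: 100 + 0.8×(0−100) = 100 − 80 = 20 → 20
rgb(21, 2, 20) = #150214.

#150214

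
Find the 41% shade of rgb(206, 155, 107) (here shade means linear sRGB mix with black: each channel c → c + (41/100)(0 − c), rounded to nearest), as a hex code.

#7a5b3f

Per channel, c → c + 0.41(0 − c):
  R: 206 − 84.46 = 121.54 → 122
  G: 155 − 63.55 = 91.45 → 91
  B: 107 − 43.87 = 63.13 → 63
rgb(122, 91, 63) = #7a5b3f.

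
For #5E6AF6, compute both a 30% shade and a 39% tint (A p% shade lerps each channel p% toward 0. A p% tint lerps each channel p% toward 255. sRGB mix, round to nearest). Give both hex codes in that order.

#424AAC, #9DA4FA

#5E6AF6 is rgb(94, 106, 246).
30% shade:
  R: 94 − 28.2 = 65.8 → 66
  G: 106 − 31.8 = 74.2 → 74
  B: 246 + 0.3×(0−246) = 246 − 73.8 = 172.2 → 172
  → #424AAC
39% tint:
  R: 94 + 0.39×(255−94) = 94 + 62.79 = 156.79 → 157
  G: 106 + 0.39×(255−106) = 106 + 58.11 = 164.11 → 164
  B: 246 + 0.39×(255−246) = 246 + 3.51 = 249.51 → 250
  → #9DA4FA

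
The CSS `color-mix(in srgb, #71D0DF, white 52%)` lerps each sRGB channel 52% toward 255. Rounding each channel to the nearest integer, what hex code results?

#BBE8F0

#71D0DF is rgb(113, 208, 223).
Lerp each channel 52% toward 255:
  R: 113 + 0.52×(255−113) = 113 + 73.84 = 186.84 → 187
  G: 208 + 24.44 = 232.44 → 232
  B: 223 + 0.52×(255−223) = 223 + 16.64 = 239.64 → 240
rgb(187, 232, 240) = #BBE8F0.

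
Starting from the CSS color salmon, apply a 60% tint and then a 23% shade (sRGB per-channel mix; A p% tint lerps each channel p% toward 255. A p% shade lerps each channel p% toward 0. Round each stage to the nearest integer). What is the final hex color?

CSS salmon is rgb(250, 128, 114).
A 60% tint moves each channel 60% toward 255:
  R: 250 + 3 = 253 → 253
  G: 128 + 0.6×(255−128) = 128 + 76.2 = 204.2 → 204
  B: 114 + 0.6×(255−114) = 114 + 84.6 = 198.6 → 199
After the tint: rgb(253, 204, 199) = #FDCCC7.
Lerp each channel 23% toward 0:
  R: 253 + 0.23×(0−253) = 253 − 58.19 = 194.81 → 195
  G: 204 + 0.23×(0−204) = 204 − 46.92 = 157.08 → 157
  B: 199 + 0.23×(0−199) = 199 − 45.77 = 153.23 → 153
rgb(195, 157, 153) = #C39D99.

#C39D99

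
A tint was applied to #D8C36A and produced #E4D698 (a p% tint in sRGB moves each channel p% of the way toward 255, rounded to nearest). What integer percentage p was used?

31%

#D8C36A is rgb(216, 195, 106); #E4D698 is rgb(228, 214, 152).
On the B channel (widest range): 152 ≈ 106 + (p/100)(255 − 106), so p ≈ 100×(152 − 106)/(255 − 106) = 4600/149 = 30.87.
p = 31 reproduces all three channels after rounding.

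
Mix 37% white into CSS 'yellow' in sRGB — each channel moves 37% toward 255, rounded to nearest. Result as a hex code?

CSS yellow is rgb(255, 255, 0).
Per channel, c → c + 0.37(255 − c):
  R: 255 + 0.37×(255−255) = 255 + 0 = 255 → 255
  G: 255 + 0.37×(255−255) = 255 + 0 = 255 → 255
  B: 0 + 0.37×(255−0) = 0 + 94.35 = 94.35 → 94
rgb(255, 255, 94) = #FFFF5E.

#FFFF5E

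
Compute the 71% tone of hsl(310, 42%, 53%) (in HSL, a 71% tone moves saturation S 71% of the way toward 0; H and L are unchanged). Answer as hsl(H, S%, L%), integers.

hsl(310, 12%, 53%)

S moves 71% from 42 toward 0: 42 − 29.82 = 12.18 → 12.
H and L are unchanged.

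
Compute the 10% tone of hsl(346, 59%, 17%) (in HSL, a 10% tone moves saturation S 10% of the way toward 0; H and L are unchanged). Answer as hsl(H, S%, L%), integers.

S moves 10% from 59 toward 0: 59 − 5.9 = 53.1 → 53.
H and L are unchanged.

hsl(346, 53%, 17%)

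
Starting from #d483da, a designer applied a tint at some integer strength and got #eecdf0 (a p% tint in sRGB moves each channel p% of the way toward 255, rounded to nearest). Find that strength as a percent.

#d483da is rgb(212, 131, 218); #eecdf0 is rgb(238, 205, 240).
On the G channel (widest range): 205 ≈ 131 + (p/100)(255 − 131), so p ≈ 100×(205 − 131)/(255 − 131) = 7400/124 = 59.68.
p = 60 reproduces all three channels after rounding.

60%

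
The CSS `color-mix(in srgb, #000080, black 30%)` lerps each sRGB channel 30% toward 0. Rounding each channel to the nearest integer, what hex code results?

#00005A

#000080 is rgb(0, 0, 128).
Per channel, c → c + 0.3(0 − c):
  R: 0 + 0 = 0 → 0
  G: 0 + 0 = 0 → 0
  B: 128 + 0.3×(0−128) = 128 − 38.4 = 89.6 → 90
rgb(0, 0, 90) = #00005A.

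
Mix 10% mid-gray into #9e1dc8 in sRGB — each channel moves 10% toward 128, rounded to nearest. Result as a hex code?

#9b27c1

#9e1dc8 is rgb(158, 29, 200).
A 10% tone moves each channel 10% toward 128:
  R: 158 + 0.1×(128−158) = 158 − 3 = 155 → 155
  G: 29 + 9.9 = 38.9 → 39
  B: 200 − 7.2 = 192.8 → 193
rgb(155, 39, 193) = #9b27c1.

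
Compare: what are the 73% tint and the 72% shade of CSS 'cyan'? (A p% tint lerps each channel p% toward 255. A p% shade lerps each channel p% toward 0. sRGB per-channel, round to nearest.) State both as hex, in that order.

CSS cyan is rgb(0, 255, 255).
73% tint:
  R: 0 + 0.73×(255−0) = 0 + 186.15 = 186.15 → 186
  G: 255 + 0 = 255 → 255
  B: 255 + 0.73×(255−255) = 255 + 0 = 255 → 255
  → #baffff
72% shade:
  R: 0 + 0.72×(0−0) = 0 + 0 = 0 → 0
  G: 255 + 0.72×(0−255) = 255 − 183.6 = 71.4 → 71
  B: 255 + 0.72×(0−255) = 255 − 183.6 = 71.4 → 71
  → #004747

#baffff, #004747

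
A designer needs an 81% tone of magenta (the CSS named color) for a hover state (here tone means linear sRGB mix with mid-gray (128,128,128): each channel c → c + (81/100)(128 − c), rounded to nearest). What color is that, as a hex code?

CSS magenta is rgb(255, 0, 255).
An 81% tone moves each channel 81% toward 128:
  R: 255 + 0.81×(128−255) = 255 − 102.87 = 152.13 → 152
  G: 0 + 0.81×(128−0) = 0 + 103.68 = 103.68 → 104
  B: 255 − 102.87 = 152.13 → 152
rgb(152, 104, 152) = #986898.

#986898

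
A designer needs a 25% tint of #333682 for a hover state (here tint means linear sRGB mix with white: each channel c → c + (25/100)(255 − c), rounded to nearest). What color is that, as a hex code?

#6668A1

#333682 is rgb(51, 54, 130).
Lerp each channel 25% toward 255:
  R: 51 + 0.25×(255−51) = 51 + 51 = 102 → 102
  G: 54 + 0.25×(255−54) = 54 + 50.25 = 104.25 → 104
  B: 130 + 31.25 = 161.25 → 161
rgb(102, 104, 161) = #6668A1.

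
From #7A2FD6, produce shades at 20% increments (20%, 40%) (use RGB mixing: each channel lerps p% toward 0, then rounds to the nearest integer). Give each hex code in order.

#6226AB, #491C80

#7A2FD6 is rgb(122, 47, 214).
20%: (122 − 24.4 = 97.6→98, 47 − 9.4 = 37.6→38, 214 − 42.8 = 171.2→171) → #6226AB
40%: (122 − 48.8 = 73.2→73, 47 − 18.8 = 28.2→28, 214 − 85.6 = 128.4→128) → #491C80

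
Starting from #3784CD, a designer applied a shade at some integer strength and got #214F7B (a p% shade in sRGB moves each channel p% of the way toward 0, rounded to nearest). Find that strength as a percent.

#3784CD is rgb(55, 132, 205); #214F7B is rgb(33, 79, 123).
On the B channel (widest range): 123 ≈ 205 + (p/100)(0 − 205), so p ≈ 100×(123 − 205)/(0 − 205) = -8200/-205 = 40.00.
p = 40 reproduces all three channels after rounding.

40%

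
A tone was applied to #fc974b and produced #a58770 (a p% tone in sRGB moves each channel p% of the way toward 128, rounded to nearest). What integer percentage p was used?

#fc974b is rgb(252, 151, 75); #a58770 is rgb(165, 135, 112).
On the R channel (widest range): 165 ≈ 252 + (p/100)(128 − 252), so p ≈ 100×(165 − 252)/(128 − 252) = -8700/-124 = 70.16.
p = 70 reproduces all three channels after rounding.

70%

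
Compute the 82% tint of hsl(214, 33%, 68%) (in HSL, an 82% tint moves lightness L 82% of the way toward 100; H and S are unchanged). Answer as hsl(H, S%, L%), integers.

L moves 82% from 68 toward 100: 68 + 26.24 = 94.24 → 94.
H and S are unchanged.

hsl(214, 33%, 94%)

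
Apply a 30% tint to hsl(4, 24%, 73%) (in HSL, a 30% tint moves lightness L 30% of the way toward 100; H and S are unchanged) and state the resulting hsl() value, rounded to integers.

L moves 30% from 73 toward 100: 73 + 8.1 = 81.1 → 81.
H and S are unchanged.

hsl(4, 24%, 81%)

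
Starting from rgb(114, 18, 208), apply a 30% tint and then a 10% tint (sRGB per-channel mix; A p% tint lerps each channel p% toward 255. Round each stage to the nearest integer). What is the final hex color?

A 30% tint moves each channel 30% toward 255:
  R: 114 + 42.3 = 156.3 → 156
  G: 18 + 0.3×(255−18) = 18 + 71.1 = 89.1 → 89
  B: 208 + 14.1 = 222.1 → 222
After the tint: rgb(156, 89, 222) = #9C59DE.
Per channel, c → c + 0.1(255 − c):
  R: 156 + 9.9 = 165.9 → 166
  G: 89 + 16.6 = 105.6 → 106
  B: 222 + 3.3 = 225.3 → 225
rgb(166, 106, 225) = #A66AE1.

#A66AE1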